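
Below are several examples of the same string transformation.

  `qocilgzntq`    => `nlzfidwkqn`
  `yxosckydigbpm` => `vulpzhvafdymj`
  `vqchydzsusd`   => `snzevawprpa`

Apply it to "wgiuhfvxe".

tdfrecsub

Rule — shift every letter 3 places backward in the alphabet (wrapping around).
Doing the same to "wgiuhfvxe": "tdfrecsub".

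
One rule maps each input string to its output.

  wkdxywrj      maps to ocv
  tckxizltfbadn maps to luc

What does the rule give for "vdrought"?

What's happening: shift every letter 8 places backward in the alphabet (wrapping around), then keep only the first 3 characters.
So "vdrought" becomes "nvj".

nvj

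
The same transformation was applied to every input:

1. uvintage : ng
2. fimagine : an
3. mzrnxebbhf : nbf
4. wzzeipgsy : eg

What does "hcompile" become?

ml

Each output is the input with this applied: delete the first character, then keep one character in every 3, starting at position 3 (positions 3rd, 6th, 9th, ...).
For "hcompile", step one produces "compile"; step two turns that into "ml".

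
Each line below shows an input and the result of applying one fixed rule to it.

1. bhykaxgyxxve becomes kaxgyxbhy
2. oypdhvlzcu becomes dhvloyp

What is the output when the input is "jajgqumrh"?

What's happening: delete the last 3 characters, then move the first 3 characters to the end (rotate left by 3).
"jajgqumrh" → "jajgqu" → "gqujaj".

gqujaj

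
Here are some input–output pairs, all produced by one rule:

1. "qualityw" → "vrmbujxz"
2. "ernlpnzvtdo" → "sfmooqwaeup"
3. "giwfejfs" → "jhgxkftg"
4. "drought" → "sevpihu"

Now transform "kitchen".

jldufio

The pattern: swap each adjacent pair of characters (1↔2, 3↔4, ...), then shift every letter 1 place forward in the alphabet (wrapping around).
On "kitchen": the first step gives "ikctehn", and the second then gives "jldufio".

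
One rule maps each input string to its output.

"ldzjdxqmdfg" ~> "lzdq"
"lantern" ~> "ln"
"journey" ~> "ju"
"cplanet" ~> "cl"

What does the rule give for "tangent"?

tn

What's happening: keep every other character starting from the first (positions 1st, 3rd, 5th, ...), then delete the last 2 characters.
Applying both steps to "tangent": "tnet", then "tn".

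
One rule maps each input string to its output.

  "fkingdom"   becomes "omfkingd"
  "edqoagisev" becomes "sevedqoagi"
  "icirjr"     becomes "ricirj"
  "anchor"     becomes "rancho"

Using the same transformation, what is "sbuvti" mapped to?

Looking at the pairs, the operation is to swap the front and back halves of the string, then move the first 2 characters to the end (rotate left by 2).
Applying that to "sbuvti" gives "isbuvt".

isbuvt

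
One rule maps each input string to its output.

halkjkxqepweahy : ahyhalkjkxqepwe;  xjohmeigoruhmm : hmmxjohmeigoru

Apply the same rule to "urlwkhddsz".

dszurlwkhd

What's happening: move the last 3 characters to the front (rotate right by 3).
On "urlwkhddsz" that produces "dszurlwkhd".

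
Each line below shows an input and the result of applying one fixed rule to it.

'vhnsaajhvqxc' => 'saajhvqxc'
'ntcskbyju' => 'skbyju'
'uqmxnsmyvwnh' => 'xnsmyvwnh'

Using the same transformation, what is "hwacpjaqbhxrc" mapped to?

The pattern: delete the first 3 characters.
"hwacpjaqbhxrc" → "cpjaqbhxrc".

cpjaqbhxrc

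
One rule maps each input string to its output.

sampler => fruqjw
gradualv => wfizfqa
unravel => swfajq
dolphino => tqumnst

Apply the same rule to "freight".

What's happening: shift every letter 5 places forward in the alphabet (wrapping around), then delete the first character.
On "freight": the first step gives "kwjnlmy", and the second then gives "wjnlmy".

wjnlmy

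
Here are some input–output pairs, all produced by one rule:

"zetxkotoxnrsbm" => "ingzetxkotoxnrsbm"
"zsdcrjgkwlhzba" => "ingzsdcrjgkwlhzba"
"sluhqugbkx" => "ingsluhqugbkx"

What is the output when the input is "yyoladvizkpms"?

In each case the input is transformed by: prepend "ing".
Applying that to "yyoladvizkpms" gives "ingyyoladvizkpms".

ingyyoladvizkpms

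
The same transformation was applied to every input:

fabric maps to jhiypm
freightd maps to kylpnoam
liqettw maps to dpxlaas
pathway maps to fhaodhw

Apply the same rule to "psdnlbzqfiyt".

Rule — swap the first and last characters, then shift every letter 7 places forward in the alphabet (wrapping around).
For "psdnlbzqfiyt", step one produces "tsdnlbzqfiyp"; step two turns that into "azkusigxmpfw".

azkusigxmpfw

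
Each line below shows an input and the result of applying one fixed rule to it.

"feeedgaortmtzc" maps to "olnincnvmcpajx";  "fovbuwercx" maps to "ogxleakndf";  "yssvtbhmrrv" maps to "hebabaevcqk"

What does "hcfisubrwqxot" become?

In each case the input is transformed by: shift every letter 9 places forward in the alphabet (wrapping around), then take characters alternately from the front and the back (1st, last, 2nd, 2nd-last, ...).
On "hcfisubrwqxot": the first step gives "qlorbdkafzgxc", and the second then gives "qclxogrzbfdak".

qclxogrzbfdak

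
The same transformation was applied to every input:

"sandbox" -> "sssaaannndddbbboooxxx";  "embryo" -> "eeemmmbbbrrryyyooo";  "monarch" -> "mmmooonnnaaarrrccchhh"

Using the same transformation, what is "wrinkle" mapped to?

wwwrrriiinnnkkkllleee

Each output is the input with this applied: repeat every character 3 times.
Doing the same to "wrinkle": "wwwrrriiinnnkkkllleee".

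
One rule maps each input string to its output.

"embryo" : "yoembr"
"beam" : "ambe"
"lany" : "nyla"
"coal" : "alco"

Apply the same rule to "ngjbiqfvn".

vnngjbiqf

The transformation: move the last 2 characters to the front (rotate right by 2).
Doing the same to "ngjbiqfvn": "vnngjbiqf".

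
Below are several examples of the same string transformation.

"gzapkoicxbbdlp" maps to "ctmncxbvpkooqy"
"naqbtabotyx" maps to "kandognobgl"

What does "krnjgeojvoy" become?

Rule — shift every letter 13 places forward in the alphabet (wrapping around) — i.e. ROT13, then move the last character to the front.
Doing the same to "krnjgeojvoy": "lxeawtrbwib".
(Check on "gzapkoicxbbdlp": → "tmncxbvpkooqyc" → "ctmncxbvpkooqy" ✓)

lxeawtrbwib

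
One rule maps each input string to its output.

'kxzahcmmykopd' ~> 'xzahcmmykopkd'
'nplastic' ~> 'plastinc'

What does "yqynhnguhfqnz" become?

qynhnguhfqnyz

The transformation: swap the first and last characters, then move the first character to the end.
Applying both steps to "yqynhnguhfqnz": "zqynhnguhfqny", then "qynhnguhfqnyz".
(Check on "nplastic": → "cplastin" → "plastinc" ✓)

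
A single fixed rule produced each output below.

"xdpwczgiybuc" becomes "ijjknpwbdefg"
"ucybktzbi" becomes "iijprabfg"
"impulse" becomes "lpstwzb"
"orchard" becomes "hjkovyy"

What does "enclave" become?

The transformation: sort the characters into alphabetical order, then shift every letter 7 places forward in the alphabet (wrapping around).
"enclave" → "aceelnv" → "hjllsuc".

hjllsuc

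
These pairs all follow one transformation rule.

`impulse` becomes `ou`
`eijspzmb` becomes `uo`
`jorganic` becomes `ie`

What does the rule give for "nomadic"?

Each output is the input with this applied: shift every letter 2 places forward in the alphabet (wrapping around), then keep only the vowels.
Starting from "nomadic": after the first operation, "pqocfke"; after the second, "oe".

oe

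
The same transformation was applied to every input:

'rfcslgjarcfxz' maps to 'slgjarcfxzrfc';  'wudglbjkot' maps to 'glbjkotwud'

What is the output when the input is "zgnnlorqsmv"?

nlorqsmvzgn

What's happening: move the first 3 characters to the end (rotate left by 3).
On "zgnnlorqsmv" that produces "nlorqsmvzgn".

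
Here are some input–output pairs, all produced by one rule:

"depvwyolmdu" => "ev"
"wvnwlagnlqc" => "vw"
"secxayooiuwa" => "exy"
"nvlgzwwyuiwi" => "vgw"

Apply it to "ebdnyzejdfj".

Rule — keep every other character starting from the second (positions 2nd, 4th, 6th, ...), then delete the last 3 characters.
For "ebdnyzejdfj", step one produces "bnzjf"; step two turns that into "bn".

bn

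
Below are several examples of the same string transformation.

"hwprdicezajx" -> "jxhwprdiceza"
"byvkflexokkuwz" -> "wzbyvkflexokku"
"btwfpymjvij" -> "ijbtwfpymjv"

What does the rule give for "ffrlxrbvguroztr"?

The rule is to move the last 2 characters to the front (rotate right by 2).
So "ffrlxrbvguroztr" becomes "trffrlxrbvguroz".

trffrlxrbvguroz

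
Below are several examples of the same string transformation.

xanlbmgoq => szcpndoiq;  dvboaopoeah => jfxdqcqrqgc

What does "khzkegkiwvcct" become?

vmjbmgimkyxee

Each output is the input with this applied: shift every letter 2 places forward in the alphabet (wrapping around), then move the last character to the front.
Applying that to "khzkegkiwvcct" gives "vmjbmgimkyxee".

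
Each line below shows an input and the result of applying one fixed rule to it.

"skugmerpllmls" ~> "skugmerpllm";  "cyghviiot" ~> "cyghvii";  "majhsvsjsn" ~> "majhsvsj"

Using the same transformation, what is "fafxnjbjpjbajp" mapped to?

In each case the input is transformed by: delete the last 2 characters.
"fafxnjbjpjbajp" → "fafxnjbjpjba".

fafxnjbjpjba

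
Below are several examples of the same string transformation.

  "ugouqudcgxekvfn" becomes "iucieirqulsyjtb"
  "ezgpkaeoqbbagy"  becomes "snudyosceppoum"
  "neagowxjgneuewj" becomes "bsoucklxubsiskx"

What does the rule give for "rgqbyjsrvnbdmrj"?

The pattern: shift every letter 12 places backward in the alphabet (wrapping around).
On "rgqbyjsrvnbdmrj" that produces "fuepmxgfjbprafx".

fuepmxgfjbprafx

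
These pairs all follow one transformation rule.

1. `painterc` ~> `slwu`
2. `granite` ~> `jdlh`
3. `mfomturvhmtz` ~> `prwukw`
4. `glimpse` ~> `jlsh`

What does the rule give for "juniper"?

In each case the input is transformed by: keep every other character starting from the first (positions 1st, 3rd, 5th, ...), then shift every letter 3 places forward in the alphabet (wrapping around).
"juniper" → "jnpr" → "mqsu".

mqsu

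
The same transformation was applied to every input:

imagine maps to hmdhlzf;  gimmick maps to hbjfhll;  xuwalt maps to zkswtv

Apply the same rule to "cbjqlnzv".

myubaipk

The pattern: shift every letter 1 place backward in the alphabet (wrapping around), then move the last 3 characters to the front (rotate right by 3).
Working it through for "cbjqlnzv": intermediate "baipkmyu", final "myubaipk".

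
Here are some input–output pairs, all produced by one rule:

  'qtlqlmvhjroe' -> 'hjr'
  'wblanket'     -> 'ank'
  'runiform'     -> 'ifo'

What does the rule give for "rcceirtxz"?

irt

In each case the input is transformed by: move the last 2 characters to the front (rotate right by 2), then keep only the last 3 characters.
On "rcceirtxz" that produces "irt".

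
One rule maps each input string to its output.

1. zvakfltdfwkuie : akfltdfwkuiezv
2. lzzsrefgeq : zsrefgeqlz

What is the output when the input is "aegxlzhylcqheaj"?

gxlzhylcqheajae

Rule — move the first 2 characters to the end (rotate left by 2).
Applying that to "aegxlzhylcqheaj" gives "gxlzhylcqheajae".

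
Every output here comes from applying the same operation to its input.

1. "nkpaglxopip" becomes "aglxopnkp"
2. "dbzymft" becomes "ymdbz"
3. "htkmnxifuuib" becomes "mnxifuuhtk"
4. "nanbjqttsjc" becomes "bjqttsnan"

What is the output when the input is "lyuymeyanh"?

ymeyalyu

The transformation: delete the last 2 characters, then move the first 3 characters to the end (rotate left by 3).
Applying both steps to "lyuymeyanh": "lyuymeya", then "ymeyalyu".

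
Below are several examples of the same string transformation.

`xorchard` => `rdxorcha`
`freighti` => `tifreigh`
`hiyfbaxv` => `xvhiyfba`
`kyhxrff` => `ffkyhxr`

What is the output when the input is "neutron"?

What's happening: move the last 2 characters to the front (rotate right by 2).
So "neutron" becomes "onneutr".

onneutr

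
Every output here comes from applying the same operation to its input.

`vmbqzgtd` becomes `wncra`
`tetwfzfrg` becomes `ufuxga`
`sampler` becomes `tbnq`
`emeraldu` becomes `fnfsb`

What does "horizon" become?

The transformation: shift every letter 1 place forward in the alphabet (wrapping around), then delete the last 3 characters.
For "horizon", step one produces "ipsjapo"; step two turns that into "ipsj".

ipsj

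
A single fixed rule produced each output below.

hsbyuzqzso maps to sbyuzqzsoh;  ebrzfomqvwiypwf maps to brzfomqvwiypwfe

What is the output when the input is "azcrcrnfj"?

zcrcrnfja

Each output is the input with this applied: move the first character to the end.
Applying that to "azcrcrnfj" gives "zcrcrnfja".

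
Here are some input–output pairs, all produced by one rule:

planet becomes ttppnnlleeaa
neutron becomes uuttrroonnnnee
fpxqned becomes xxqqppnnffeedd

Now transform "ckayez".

The pattern: double every character, then sort the characters into reverse alphabetical order.
Starting from "ckayez": after the first operation, "cckkaayyeezz"; after the second, "zzyykkeeccaa".

zzyykkeeccaa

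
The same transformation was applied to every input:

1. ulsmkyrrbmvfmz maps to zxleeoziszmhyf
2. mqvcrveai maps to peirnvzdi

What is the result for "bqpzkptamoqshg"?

mxcgnzbdfutodc

The transformation: move the first 3 characters to the end (rotate left by 3), then shift every letter 13 places forward in the alphabet (wrapping around) — i.e. ROT13.
Working it through for "bqpzkptamoqshg": intermediate "zkptamoqshgbqp", final "mxcgnzbdfutodc".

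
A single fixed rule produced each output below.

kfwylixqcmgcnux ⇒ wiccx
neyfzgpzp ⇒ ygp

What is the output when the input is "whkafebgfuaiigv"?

kefiv

The pattern: keep one character in every 3, starting at position 3 (positions 3rd, 6th, 9th, ...).
So "whkafebgfuaiigv" becomes "kefiv".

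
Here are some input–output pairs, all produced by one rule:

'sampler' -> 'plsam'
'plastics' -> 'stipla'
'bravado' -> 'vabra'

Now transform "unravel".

The pattern: delete the last 2 characters, then move the first 3 characters to the end (rotate left by 3).
For "unravel", step one produces "unrav"; step two turns that into "avunr".

avunr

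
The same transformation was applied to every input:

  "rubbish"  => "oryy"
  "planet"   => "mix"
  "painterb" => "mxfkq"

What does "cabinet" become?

zxyf

What's happening: shift every letter 3 places backward in the alphabet (wrapping around), then delete the last 3 characters.
Working it through for "cabinet": intermediate "zxyfkbq", final "zxyf".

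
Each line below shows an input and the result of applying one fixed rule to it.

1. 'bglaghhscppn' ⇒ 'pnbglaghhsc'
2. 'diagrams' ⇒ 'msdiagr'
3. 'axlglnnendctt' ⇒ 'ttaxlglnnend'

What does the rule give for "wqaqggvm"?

vmwqaqg

What's happening: move the last 2 characters to the front (rotate right by 2), then delete the last character.
For "wqaqggvm" the result is "vmwqaqg".
(Check on "axlglnnendctt": → "ttaxlglnnendc" → "ttaxlglnnend" ✓)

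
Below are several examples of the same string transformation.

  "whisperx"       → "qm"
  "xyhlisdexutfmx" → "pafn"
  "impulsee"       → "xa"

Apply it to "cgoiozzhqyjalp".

The pattern: keep one character in every 3, starting at position 3 (positions 3rd, 6th, 9th, ...), then shift every letter 8 places forward in the alphabet (wrapping around).
Applying that to "cgoiozzhqyjalp" gives "whyi".

whyi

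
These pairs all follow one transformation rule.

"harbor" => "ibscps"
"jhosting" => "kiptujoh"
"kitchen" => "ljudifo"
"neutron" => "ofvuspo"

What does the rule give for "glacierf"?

hmbdjfsg

Rule — shift every letter 1 place forward in the alphabet (wrapping around).
So "glacierf" becomes "hmbdjfsg".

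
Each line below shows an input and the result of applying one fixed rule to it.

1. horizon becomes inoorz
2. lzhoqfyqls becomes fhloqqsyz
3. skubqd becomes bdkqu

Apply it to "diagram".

aagimr

What's happening: delete the first character, then sort the characters into alphabetical order.
Starting from "diagram": after the first operation, "iagram"; after the second, "aagimr".
(Check on "lzhoqfyqls": → "zhoqfyqls" → "fhloqqsyz" ✓)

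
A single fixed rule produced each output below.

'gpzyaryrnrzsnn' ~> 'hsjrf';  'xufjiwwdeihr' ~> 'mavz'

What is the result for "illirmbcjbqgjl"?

djuid

The pattern: keep one character in every 3, starting at position 2 (positions 2nd, 5th, 8th, ...), then shift every letter 8 places backward in the alphabet (wrapping around).
Starting from "illirmbcjbqgjl": after the first operation, "lrcql"; after the second, "djuid".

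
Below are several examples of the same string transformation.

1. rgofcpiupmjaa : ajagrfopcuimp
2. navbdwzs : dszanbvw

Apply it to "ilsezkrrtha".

Rule — swap each adjacent pair of characters (1↔2, 3↔4, ...), then move the last 3 characters to the front (rotate right by 3).
Working it through for "ilsezkrrtha": intermediate "lieskzrrhta", final "htalieskzrr".

htalieskzrr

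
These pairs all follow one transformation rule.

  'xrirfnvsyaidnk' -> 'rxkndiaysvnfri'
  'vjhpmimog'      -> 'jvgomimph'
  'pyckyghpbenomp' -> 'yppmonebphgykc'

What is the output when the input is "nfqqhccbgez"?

fnzegbcchqq

In each case the input is transformed by: reverse the string, then move the last 2 characters to the front (rotate right by 2).
Working it through for "nfqqhccbgez": intermediate "zegbcchqqfn", final "fnzegbcchqq".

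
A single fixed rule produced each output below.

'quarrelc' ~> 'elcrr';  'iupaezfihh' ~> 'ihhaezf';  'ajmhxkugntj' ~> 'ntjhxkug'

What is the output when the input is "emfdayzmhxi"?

hxidayzm

The transformation: delete the first 3 characters, then move the last 3 characters to the front (rotate right by 3).
"emfdayzmhxi" → "dayzmhxi" → "hxidayzm".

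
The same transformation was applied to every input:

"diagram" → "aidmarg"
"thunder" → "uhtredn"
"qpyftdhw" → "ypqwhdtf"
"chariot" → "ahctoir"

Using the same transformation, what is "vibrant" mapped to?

The transformation: reverse the string, then move the last 3 characters to the front (rotate right by 3).
For "vibrant", step one produces "tnarbiv"; step two turns that into "bivtnar".

bivtnar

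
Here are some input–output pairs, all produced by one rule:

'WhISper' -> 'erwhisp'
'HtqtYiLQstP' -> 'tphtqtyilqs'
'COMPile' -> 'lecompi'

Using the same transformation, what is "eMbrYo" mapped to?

yoembr

What's happening: move the last 2 characters to the front (rotate right by 2), then convert every letter to lowercase.
Starting from "eMbrYo": after the first operation, "YoeMbr"; after the second, "yoembr".
(Check on "HtqtYiLQstP": → "tPHtqtYiLQs" → "tphtqtyilqs" ✓)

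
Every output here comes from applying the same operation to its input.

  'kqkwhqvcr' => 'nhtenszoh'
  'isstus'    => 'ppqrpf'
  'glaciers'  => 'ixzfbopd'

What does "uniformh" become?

The pattern: shift every letter 3 places backward in the alphabet (wrapping around), then move the first character to the end.
Starting from "uniformh": after the first operation, "rkfcloje"; after the second, "kfclojer".

kfclojer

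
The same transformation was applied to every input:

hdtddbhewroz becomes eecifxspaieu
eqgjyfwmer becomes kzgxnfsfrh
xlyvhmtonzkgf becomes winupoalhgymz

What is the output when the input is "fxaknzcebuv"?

What's happening: move the first 3 characters to the end (rotate left by 3), then shift every letter 1 place forward in the alphabet (wrapping around).
Starting from "fxaknzcebuv": after the first operation, "knzcebuvfxa"; after the second, "loadfcvwgyb".

loadfcvwgyb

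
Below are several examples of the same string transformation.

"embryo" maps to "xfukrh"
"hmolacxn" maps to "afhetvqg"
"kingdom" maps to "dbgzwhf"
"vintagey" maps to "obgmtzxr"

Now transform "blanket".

Looking at the pairs, the operation is to shift every letter 7 places backward in the alphabet (wrapping around).
On "blanket" that produces "uetgdxm".

uetgdxm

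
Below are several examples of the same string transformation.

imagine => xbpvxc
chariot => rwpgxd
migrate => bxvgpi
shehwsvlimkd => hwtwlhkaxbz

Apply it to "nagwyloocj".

cpvlnaddr

The rule is to shift every letter 11 places backward in the alphabet (wrapping around), then delete the last character.
Starting from "nagwyloocj": after the first operation, "cpvlnaddry"; after the second, "cpvlnaddr".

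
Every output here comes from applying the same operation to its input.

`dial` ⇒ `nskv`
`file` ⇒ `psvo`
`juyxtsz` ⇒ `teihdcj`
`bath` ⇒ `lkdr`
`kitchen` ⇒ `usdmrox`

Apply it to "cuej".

meot

Rule — shift every letter 10 places forward in the alphabet (wrapping around).
On "cuej" that produces "meot".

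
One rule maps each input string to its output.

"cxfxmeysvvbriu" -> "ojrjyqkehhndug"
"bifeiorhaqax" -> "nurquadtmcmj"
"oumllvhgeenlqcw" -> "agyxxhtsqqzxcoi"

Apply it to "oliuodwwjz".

axugapiivl

Each output is the input with this applied: shift every letter 12 places forward in the alphabet (wrapping around).
So "oliuodwwjz" becomes "axugapiivl".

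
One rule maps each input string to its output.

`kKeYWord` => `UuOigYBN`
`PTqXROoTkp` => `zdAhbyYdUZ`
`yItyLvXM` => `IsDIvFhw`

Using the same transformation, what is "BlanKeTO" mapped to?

What's happening: flip the case of every letter, then shift every letter 10 places forward in the alphabet (wrapping around).
Applying both steps to "BlanKeTO": "bLANkEto", then "lVKXuOdy".

lVKXuOdy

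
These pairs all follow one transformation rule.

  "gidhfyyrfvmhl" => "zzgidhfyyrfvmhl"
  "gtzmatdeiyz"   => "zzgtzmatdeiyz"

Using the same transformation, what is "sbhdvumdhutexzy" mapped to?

zzsbhdvumdhutexzy

What's happening: prepend "zz".
Doing the same to "sbhdvumdhutexzy": "zzsbhdvumdhutexzy".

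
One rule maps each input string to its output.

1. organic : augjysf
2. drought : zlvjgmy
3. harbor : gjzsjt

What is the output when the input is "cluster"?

Looking at the pairs, the operation is to shift every letter 8 places backward in the alphabet (wrapping around), then move the last 2 characters to the front (rotate right by 2).
On "cluster": the first step gives "udmklwj", and the second then gives "wjudmkl".
(Check on "organic": → "gjysfau" → "augjysf" ✓)

wjudmkl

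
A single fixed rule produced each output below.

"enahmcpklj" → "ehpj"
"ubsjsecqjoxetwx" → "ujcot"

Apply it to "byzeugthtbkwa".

betba

The rule is to keep one character in every 3, starting at position 1 (positions 1st, 4th, 7th, ...).
For "byzeugthtbkwa" the result is "betba".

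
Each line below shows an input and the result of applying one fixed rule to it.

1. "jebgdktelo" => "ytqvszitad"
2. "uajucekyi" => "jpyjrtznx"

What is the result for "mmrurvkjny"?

The rule is to shift every letter 11 places backward in the alphabet (wrapping around).
So "mmrurvkjny" becomes "bbgjgkzycn".

bbgjgkzycn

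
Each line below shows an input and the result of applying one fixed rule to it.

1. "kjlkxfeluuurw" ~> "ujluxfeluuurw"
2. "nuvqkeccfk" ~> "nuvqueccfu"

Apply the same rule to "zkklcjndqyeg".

zuulcjndqyeg

What's happening: replace every "k" with "u".
On "zkklcjndqyeg" that produces "zuulcjndqyeg".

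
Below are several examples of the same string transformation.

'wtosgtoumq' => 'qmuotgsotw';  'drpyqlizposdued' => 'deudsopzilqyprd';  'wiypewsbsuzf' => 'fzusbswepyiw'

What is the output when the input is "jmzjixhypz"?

zpyhxijzmj

The pattern: reverse the string.
For "jmzjixhypz" the result is "zpyhxijzmj".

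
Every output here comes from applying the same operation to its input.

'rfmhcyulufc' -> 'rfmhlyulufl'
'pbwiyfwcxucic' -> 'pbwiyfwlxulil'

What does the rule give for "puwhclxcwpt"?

The pattern: replace every "c" with "l".
Doing the same to "puwhclxcwpt": "puwhllxlwpt".

puwhllxlwpt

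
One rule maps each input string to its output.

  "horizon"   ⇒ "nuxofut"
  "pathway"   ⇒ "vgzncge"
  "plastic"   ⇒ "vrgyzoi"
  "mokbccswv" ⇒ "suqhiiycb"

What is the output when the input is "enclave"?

ktirgbk

The rule is to shift every letter 6 places forward in the alphabet (wrapping around).
"enclave" → "ktirgbk".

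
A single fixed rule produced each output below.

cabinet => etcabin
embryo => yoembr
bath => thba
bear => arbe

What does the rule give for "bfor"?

orbf

Looking at the pairs, the operation is to move the last 2 characters to the front (rotate right by 2).
So "bfor" becomes "orbf".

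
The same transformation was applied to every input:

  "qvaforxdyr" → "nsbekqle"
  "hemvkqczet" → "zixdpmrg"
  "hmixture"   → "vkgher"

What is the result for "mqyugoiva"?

Rule — shift every letter 13 places forward in the alphabet (wrapping around) — i.e. ROT13, then delete the first 2 characters.
"mqyugoiva" → "zdlhtbvin" → "lhtbvin".

lhtbvin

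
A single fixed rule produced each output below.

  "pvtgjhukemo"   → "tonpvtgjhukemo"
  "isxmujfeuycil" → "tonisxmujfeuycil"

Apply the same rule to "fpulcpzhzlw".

The rule is to prepend "ton".
"fpulcpzhzlw" → "tonfpulcpzhzlw".

tonfpulcpzhzlw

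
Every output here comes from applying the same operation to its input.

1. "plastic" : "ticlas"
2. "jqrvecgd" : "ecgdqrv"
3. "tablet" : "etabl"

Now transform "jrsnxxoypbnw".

The rule is to delete the first character, then move the first 3 characters to the end (rotate left by 3).
For "jrsnxxoypbnw", step one produces "rsnxxoypbnw"; step two turns that into "xxoypbnwrsn".

xxoypbnwrsn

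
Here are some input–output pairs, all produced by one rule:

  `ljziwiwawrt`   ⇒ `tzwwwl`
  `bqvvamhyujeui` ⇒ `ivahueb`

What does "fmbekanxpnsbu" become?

Looking at the pairs, the operation is to keep every other character starting from the first (positions 1st, 3rd, 5th, ...), then swap the first and last characters.
Working it through for "fmbekanxpnsbu": intermediate "fbknpsu", final "ubknpsf".

ubknpsf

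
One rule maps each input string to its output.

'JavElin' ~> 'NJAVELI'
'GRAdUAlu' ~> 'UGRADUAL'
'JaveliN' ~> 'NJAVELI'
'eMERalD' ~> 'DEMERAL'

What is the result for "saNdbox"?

Rule — move the last character to the front, then convert every letter to uppercase.
Starting from "saNdbox": after the first operation, "xsaNdbo"; after the second, "XSANDBO".
(Check on "JavElin": → "nJavEli" → "NJAVELI" ✓)

XSANDBO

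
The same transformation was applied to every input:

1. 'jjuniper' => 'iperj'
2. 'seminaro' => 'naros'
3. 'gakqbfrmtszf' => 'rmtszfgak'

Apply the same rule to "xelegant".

gantx

Looking at the pairs, the operation is to swap the front and back halves of the string, then delete the last 3 characters.
On "xelegant": the first step gives "gantxele", and the second then gives "gantx".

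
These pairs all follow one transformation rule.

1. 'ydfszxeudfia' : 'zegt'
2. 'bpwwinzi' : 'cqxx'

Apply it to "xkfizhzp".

Rule — shift every letter 1 place forward in the alphabet (wrapping around), then keep only the first 4 characters.
Starting from "xkfizhzp": after the first operation, "ylgjaiaq"; after the second, "ylgj".

ylgj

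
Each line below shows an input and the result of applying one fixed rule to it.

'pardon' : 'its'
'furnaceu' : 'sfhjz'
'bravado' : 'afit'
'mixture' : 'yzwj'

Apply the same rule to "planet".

The rule is to shift every letter 5 places forward in the alphabet (wrapping around), then delete the first 3 characters.
For "planet", step one produces "uqfsjy"; step two turns that into "sjy".

sjy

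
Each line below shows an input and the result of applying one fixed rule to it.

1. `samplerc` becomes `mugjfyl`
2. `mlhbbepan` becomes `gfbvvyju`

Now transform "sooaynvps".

miiushpj

Each output is the input with this applied: shift every letter 6 places backward in the alphabet (wrapping around), then delete the last character.
Starting from "sooaynvps": after the first operation, "miiushpjm"; after the second, "miiushpj".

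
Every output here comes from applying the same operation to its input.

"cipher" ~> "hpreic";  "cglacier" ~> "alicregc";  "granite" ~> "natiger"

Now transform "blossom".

The transformation: move the first 2 characters to the end (rotate left by 2), then swap each adjacent pair of characters (1↔2, 3↔4, ...).
For "blossom" the result is "soosbml".

soosbml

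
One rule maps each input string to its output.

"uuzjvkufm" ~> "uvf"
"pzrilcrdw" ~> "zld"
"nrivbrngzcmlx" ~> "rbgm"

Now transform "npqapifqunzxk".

ppqz

Looking at the pairs, the operation is to keep one character in every 3, starting at position 2 (positions 2nd, 5th, 8th, ...).
"npqapifqunzxk" → "ppqz".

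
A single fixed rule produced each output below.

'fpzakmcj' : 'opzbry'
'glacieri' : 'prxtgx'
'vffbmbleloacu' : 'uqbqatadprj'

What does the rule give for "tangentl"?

cvtcia

What's happening: delete the first 2 characters, then shift every letter 11 places backward in the alphabet (wrapping around).
"tangentl" → "ngentl" → "cvtcia".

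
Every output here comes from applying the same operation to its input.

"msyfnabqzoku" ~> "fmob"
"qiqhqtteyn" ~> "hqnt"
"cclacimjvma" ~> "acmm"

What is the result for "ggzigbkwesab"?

igsk

What's happening: keep one character in every 3, starting at position 1 (positions 1st, 4th, 7th, ...), then swap each adjacent pair of characters (1↔2, 3↔4, ...).
"ggzigbkwesab" → "giks" → "igsk".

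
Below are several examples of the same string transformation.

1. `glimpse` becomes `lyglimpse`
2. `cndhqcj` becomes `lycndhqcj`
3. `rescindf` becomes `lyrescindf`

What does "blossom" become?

In each case the input is transformed by: prepend "ly".
For "blossom" the result is "lyblossom".

lyblossom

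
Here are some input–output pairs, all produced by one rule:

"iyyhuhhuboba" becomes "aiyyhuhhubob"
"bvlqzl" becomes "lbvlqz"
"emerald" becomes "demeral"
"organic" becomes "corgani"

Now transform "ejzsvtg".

Looking at the pairs, the operation is to move the last character to the front.
For "ejzsvtg" the result is "gejzsvt".

gejzsvt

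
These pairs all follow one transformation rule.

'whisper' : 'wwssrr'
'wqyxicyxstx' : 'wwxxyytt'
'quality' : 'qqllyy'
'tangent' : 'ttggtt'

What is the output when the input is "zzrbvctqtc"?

Rule — keep one character in every 3, starting at position 1 (positions 1st, 4th, 7th, ...), then double every character.
Applying both steps to "zzrbvctqtc": "zbtc", then "zzbbttcc".

zzbbttcc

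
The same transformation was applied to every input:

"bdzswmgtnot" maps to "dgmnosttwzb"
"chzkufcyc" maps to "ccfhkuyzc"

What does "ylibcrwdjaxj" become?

bcdijjlrwxya

What's happening: sort the characters into alphabetical order, then move the first character to the end.
Applying both steps to "ylibcrwdjaxj": "abcdijjlrwxy", then "bcdijjlrwxya".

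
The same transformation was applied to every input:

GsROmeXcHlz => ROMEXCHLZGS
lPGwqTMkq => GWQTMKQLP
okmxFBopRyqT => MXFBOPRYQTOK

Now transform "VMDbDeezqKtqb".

The transformation: move the first 2 characters to the end (rotate left by 2), then convert every letter to uppercase.
On "VMDbDeezqKtqb": the first step gives "DbDeezqKtqbVM", and the second then gives "DBDEEZQKTQBVM".

DBDEEZQKTQBVM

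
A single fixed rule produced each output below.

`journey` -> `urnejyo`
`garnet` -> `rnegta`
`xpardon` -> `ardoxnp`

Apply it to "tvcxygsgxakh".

In each case the input is transformed by: swap the first and last characters, then move the first 2 characters to the end (rotate left by 2).
"tvcxygsgxakh" → "hvcxygsgxakt" → "cxygsgxakthv".

cxygsgxakthv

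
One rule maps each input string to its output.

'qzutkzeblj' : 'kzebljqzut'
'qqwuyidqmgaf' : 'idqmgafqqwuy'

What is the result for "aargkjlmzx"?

In each case the input is transformed by: swap the front and back halves of the string, then move the last character to the front.
"aargkjlmzx" → "kjlmzxaarg".

kjlmzxaarg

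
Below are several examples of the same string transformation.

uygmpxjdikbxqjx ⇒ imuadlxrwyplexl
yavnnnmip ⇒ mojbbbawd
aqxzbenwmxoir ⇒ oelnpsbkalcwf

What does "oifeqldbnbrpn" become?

The rule is to shift every letter 12 places backward in the alphabet (wrapping around).
On "oifeqldbnbrpn" that produces "cwtsezrpbpfdb".

cwtsezrpbpfdb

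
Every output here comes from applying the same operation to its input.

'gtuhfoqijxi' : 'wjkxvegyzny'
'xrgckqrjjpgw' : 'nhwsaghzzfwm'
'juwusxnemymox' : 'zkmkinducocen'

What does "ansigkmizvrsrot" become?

qdiywacyplhihej

The transformation: shift every letter 10 places backward in the alphabet (wrapping around).
So "ansigkmizvrsrot" becomes "qdiywacyplhihej".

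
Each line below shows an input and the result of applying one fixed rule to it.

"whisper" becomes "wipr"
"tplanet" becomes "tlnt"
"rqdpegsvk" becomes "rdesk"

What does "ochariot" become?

ohro

The pattern: keep every other character starting from the first (positions 1st, 3rd, 5th, ...).
"ochariot" → "ohro".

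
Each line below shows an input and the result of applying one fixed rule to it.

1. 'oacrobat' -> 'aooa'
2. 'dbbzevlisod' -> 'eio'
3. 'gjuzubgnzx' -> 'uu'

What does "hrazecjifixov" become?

aeiio

In each case the input is transformed by: swap each adjacent pair of characters (1↔2, 3↔4, ...), then keep only the vowels.
Applying that to "hrazecjifixov" gives "aeiio".
(Check on "dbbzevlisod": → "bdzbveilosd" → "eio" ✓)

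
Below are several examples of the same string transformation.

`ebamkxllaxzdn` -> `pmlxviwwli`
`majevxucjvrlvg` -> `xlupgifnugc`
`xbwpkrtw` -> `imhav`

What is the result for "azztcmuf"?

The transformation: shift every letter 11 places forward in the alphabet (wrapping around), then delete the last 3 characters.
On "azztcmuf" that produces "lkken".
(Check on "majevxucjvrlvg": → "xlupgifnugcwgr" → "xlupgifnugc" ✓)

lkken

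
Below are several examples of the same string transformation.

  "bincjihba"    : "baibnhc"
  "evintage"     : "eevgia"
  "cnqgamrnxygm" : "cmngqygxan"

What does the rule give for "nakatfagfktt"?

In each case the input is transformed by: take characters alternately from the front and the back (1st, last, 2nd, 2nd-last, ...), then delete the last 2 characters.
On "nakatfagfktt": the first step gives "ntatkkaftgfa", and the second then gives "ntatkkaftg".

ntatkkaftg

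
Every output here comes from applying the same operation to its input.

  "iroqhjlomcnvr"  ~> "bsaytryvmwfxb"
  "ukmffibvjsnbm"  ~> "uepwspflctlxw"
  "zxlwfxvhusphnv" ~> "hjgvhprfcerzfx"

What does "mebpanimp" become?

owzlxkwsz

The rule is to shift every letter 10 places forward in the alphabet (wrapping around), then swap each adjacent pair of characters (1↔2, 3↔4, ...).
"mebpanimp" → "wolzkxswz" → "owzlxkwsz".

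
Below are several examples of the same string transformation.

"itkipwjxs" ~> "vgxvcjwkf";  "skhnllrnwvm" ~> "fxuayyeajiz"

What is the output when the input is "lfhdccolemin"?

Each output is the input with this applied: shift every letter 13 places forward in the alphabet (wrapping around) — i.e. ROT13.
"lfhdccolemin" → "ysuqppbyrzva".

ysuqppbyrzva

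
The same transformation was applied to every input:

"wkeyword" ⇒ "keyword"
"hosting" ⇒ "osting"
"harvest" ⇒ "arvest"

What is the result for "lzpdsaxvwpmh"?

In each case the input is transformed by: delete the first character.
For "lzpdsaxvwpmh" the result is "zpdsaxvwpmh".

zpdsaxvwpmh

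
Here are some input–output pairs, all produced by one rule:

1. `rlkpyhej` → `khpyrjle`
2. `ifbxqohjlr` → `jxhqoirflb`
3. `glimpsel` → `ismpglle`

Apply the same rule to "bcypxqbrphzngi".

zxhqpbrbicgynp

Each output is the input with this applied: take characters alternately from the front and the back (1st, last, 2nd, 2nd-last, ...), then swap the front and back halves of the string.
Starting from "bcypxqbrphzngi": after the first operation, "bicgynpzxhqpbr"; after the second, "zxhqpbrbicgynp".
(Check on "rlkpyhej": → "rjlekhpy" → "khpyrjle" ✓)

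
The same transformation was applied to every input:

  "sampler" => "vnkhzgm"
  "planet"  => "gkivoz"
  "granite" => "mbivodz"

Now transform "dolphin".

The rule is to shift every letter 5 places backward in the alphabet (wrapping around), then swap each adjacent pair of characters (1↔2, 3↔4, ...).
On "dolphin": the first step gives "yjgkcdi", and the second then gives "jykgdci".
(Check on "sampler": → "nvhkgzm" → "vnkhzgm" ✓)

jykgdci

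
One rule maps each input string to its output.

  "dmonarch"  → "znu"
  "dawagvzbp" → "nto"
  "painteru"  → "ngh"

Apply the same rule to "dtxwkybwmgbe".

The transformation: shift every letter 13 places forward in the alphabet (wrapping around) — i.e. ROT13, then keep one character in every 3, starting at position 2 (positions 2nd, 5th, 8th, ...).
Applying both steps to "dtxwkybwmgbe": "qgkjxlojztor", then "gxjo".

gxjo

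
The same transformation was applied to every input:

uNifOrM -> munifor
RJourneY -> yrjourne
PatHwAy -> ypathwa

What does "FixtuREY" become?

Rule — move the last character to the front, then convert every letter to lowercase.
For "FixtuREY" the result is "yfixture".
(Check on "uNifOrM": → "MuNifOr" → "munifor" ✓)

yfixture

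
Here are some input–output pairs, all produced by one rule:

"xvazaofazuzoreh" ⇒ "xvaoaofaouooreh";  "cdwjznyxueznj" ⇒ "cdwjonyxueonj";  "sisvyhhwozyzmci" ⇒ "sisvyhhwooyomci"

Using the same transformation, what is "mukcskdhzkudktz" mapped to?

mukcskdhokudkto

What's happening: replace every "z" with "o".
Doing the same to "mukcskdhzkudktz": "mukcskdhokudkto".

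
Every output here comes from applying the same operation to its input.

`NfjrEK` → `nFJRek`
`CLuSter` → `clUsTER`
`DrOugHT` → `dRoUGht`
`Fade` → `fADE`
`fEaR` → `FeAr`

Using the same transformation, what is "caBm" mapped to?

In each case the input is transformed by: flip the case of every letter.
For "caBm" the result is "CAbM".

CAbM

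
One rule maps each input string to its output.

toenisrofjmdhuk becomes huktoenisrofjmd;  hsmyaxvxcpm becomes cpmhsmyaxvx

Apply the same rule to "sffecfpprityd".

tydsffecfppri

The pattern: move the last 3 characters to the front (rotate right by 3).
Doing the same to "sffecfpprityd": "tydsffecfppri".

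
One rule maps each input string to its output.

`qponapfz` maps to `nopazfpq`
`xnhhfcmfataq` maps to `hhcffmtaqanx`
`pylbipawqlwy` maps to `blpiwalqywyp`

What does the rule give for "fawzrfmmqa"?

Each output is the input with this applied: swap each adjacent pair of characters (1↔2, 3↔4, ...), then move the first 2 characters to the end (rotate left by 2).
For "fawzrfmmqa", step one produces "afzwfrmmaq"; step two turns that into "zwfrmmaqaf".

zwfrmmaqaf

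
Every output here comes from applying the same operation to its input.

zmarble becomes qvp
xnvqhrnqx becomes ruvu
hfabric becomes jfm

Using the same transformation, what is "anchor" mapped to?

What's happening: shift every letter 4 places forward in the alphabet (wrapping around), then keep every other character starting from the second (positions 2nd, 4th, 6th, ...).
Applying that to "anchor" gives "rlv".

rlv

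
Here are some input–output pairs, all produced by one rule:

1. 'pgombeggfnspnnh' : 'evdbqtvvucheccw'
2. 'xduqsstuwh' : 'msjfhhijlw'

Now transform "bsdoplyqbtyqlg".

qhsdeanfqinfav

What's happening: shift every letter 11 places backward in the alphabet (wrapping around).
Doing the same to "bsdoplyqbtyqlg": "qhsdeanfqinfav".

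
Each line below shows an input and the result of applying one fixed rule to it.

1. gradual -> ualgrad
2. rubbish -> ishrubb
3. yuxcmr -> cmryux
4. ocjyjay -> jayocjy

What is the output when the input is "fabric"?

ricfab

Looking at the pairs, the operation is to move the last 3 characters to the front (rotate right by 3).
"fabric" → "ricfab".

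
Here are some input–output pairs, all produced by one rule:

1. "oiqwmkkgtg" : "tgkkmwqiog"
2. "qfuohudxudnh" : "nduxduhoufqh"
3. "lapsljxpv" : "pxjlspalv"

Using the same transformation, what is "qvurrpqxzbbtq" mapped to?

Each output is the input with this applied: reverse the string, then move the first character to the end.
On "qvurrpqxzbbtq": the first step gives "qtbbzxqprruvq", and the second then gives "tbbzxqprruvqq".

tbbzxqprruvqq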